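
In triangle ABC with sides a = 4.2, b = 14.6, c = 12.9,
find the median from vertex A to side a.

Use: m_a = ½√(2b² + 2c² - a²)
m_a = ½√(2·14.6² + 2·12.9² − 4.2²) = ½√(2·213.16 + 2·166.41 − 17.64) = ½√(426.32 + 332.82 − 17.64) = ½√741.5
√741.5 ≈ 27.2305, so m_a ≈ 13.6152

m_a = 13.62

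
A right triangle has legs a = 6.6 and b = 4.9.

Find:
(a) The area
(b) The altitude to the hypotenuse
(a) The legs are perpendicular, so Area = ½·a·b = ½·6.6·4.9 = ½·32.34 = 16.17
(b) Hypotenuse c = √(a² + b²) = √(43.56 + 24.01) = √67.57 ≈ 8.2201
    Area = ½·c·h_c  ⇒  h_c = 2·Area/c = 32.34/8.2201 ≈ 3.93426

Area = 16.17, h_c = 3.934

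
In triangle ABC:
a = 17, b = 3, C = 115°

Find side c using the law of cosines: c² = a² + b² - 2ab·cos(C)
c² = 17² + 3² − 2·17·3·cos(115°)
cos(115°) ≈ -0.422618
c² ≈ 289 + 9 − 102·(-0.422618) ≈ 298 + 43.1071 ≈ 341.107
c ≈ √341.107 ≈ 18.4691

c = 18.47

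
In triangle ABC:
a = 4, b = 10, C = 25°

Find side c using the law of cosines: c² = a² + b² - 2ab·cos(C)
c² = 4² + 10² − 2·4·10·cos(25°)
cos(25°) ≈ 0.906308
c² ≈ 16 + 100 − 80·(0.906308) ≈ 116 − 72.5046 ≈ 43.4954
c ≈ √43.4954 ≈ 6.5951

c = 6.595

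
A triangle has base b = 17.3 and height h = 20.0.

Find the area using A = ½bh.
A = ½·b·h = ½·17.3·20.0 = ½·346 = 173

Area = 173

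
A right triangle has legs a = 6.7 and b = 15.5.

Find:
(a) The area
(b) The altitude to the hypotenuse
(a) The legs are perpendicular, so Area = ½·a·b = ½·6.7·15.5 = ½·103.85 = 51.925
(b) Hypotenuse c = √(a² + b²) = √(44.89 + 240.25) = √285.14 ≈ 16.8861
    Area = ½·c·h_c  ⇒  h_c = 2·Area/c = 103.85/16.8861 ≈ 6.15003

Area = 51.925, h_c = 6.15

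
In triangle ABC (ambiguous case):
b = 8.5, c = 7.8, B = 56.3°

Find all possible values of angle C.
b/sin(B) = c/sin(C)  ⇒  sin(C) = c·sin(B)/b = 7.8·sin(56.3°)/8.5
sin(56.3°) ≈ 0.831954
sin(C) ≈ 7.8·0.831954/8.5 ≈ 6.48924/8.5 ≈ 0.76344
Candidate 1: C₁ = arcsin(0.76344) ≈ 49.7684°  →  A = 180° − 56.3° − 49.7684° ≈ 73.9316° > 0, valid
Candidate 2: C₂ = 180° − C₁ ≈ 130.232°  →  A = 180° − 56.3° − 130.232° ≈ -6.5316° ≤ 0, not a valid triangle

C = 49.77° (one solution)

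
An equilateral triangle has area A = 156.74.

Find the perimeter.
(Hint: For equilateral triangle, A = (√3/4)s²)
A = (√3/4)s²  ⇒  s² = 4A/√3 = 4·156.74/√3 = 626.96/1.73205 ≈ 361.976
s ≈ √361.976 ≈ 19.0257
Perimeter = 3s ≈ 3·19.0257 ≈ 57.077

Perimeter = 57.08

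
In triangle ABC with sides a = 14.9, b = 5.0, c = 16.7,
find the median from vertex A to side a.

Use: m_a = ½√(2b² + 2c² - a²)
m_a = ½√(2·5.0² + 2·16.7² − 14.9²) = ½√(2·25 + 2·278.89 − 222.01) = ½√(50 + 557.78 − 222.01) = ½√385.77
√385.77 ≈ 19.641, so m_a ≈ 9.82051

m_a = 9.821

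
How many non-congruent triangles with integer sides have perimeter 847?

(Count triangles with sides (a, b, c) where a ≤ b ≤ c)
Let a ≤ b ≤ c with a + b + c = 847. The only binding inequality is a + b > c, i.e. 847 − c > c, so c < 847/2; and c ≥ 847/3 since c is the largest side.
So 283 ≤ c ≤ 423. For each c, b runs from ⌈(847 − c)/2⌉ up to c (then a = 847 − b − c satisfies 1 ≤ a ≤ b automatically), giving c − ⌈(847 − c)/2⌉ + 1 choices.
Summing over c: 2 + 3 + 5 + 6 + … + 210 + 212  (141 terms, c = 283, …, 423) = 15052
Check (closed form: nearest integer to p²/48 for even p, (p+3)²/48 for odd p): (847+3)²/48 = 850²/48 = 722500/48 ≈ 15052.08 → 15052

15052 triangles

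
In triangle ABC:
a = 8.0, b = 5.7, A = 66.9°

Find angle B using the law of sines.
a/sin(A) = b/sin(B)  ⇒  sin(B) = b·sin(A)/a = 5.7·sin(66.9°)/8.0
sin(66.9°) ≈ 0.919821
sin(B) ≈ 5.7·0.919821/8.0 ≈ 5.24298/8.0 ≈ 0.655373
B = arcsin(0.655373) ≈ 40.9479°
(Since b ≤ a we need B ≤ A, so the obtuse alternative 180° − 40.9479° ≈ 139.052° is rejected.)

B = 40.95°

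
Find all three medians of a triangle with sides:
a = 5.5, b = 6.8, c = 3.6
Median formula: m_a = ½√(2b² + 2c² − a²) (and cyclically). a² = 30.25, b² = 46.24, c² = 12.96.
m_a = ½√(2·46.24 + 2·12.96 − 30.25) = ½√88.15 ≈ ½·9.38882 ≈ 4.69441
m_b = ½√(2·30.25 + 2·12.96 − 46.24) = ½√40.18 ≈ ½·6.33877 ≈ 3.16938
m_c = ½√(2·30.25 + 2·46.24 − 12.96) = ½√140.02 ≈ ½·11.833 ≈ 5.9165

m_a = 4.694, m_b = 3.169, m_c = 5.917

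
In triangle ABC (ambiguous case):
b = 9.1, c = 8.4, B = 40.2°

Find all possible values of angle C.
b/sin(B) = c/sin(C)  ⇒  sin(C) = c·sin(B)/b = 8.4·sin(40.2°)/9.1
sin(40.2°) ≈ 0.645458
sin(C) ≈ 8.4·0.645458/9.1 ≈ 5.42184/9.1 ≈ 0.595807
Candidate 1: C₁ = arcsin(0.595807) ≈ 36.5702°  →  A = 180° − 40.2° − 36.5702° ≈ 103.23° > 0, valid
Candidate 2: C₂ = 180° − C₁ ≈ 143.43°  →  A = 180° − 40.2° − 143.43° ≈ -3.6298° ≤ 0, not a valid triangle

C = 36.57° (one solution)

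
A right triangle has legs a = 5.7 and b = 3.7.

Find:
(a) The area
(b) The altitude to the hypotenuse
(a) The legs are perpendicular, so Area = ½·a·b = ½·5.7·3.7 = ½·21.09 = 10.545
(b) Hypotenuse c = √(a² + b²) = √(32.49 + 13.69) = √46.18 ≈ 6.79559
    Area = ½·c·h_c  ⇒  h_c = 2·Area/c = 21.09/6.79559 ≈ 3.10348

Area = 10.545, h_c = 3.103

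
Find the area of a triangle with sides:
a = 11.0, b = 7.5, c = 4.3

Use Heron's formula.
s = (11.0 + 7.5 + 4.3)/2 = 22.8/2 = 11.4
s − a = 0.4, s − b = 3.9, s − c = 7.1
s(s−a)(s−b)(s−c) = 11.4·0.4·3.9·7.1 ≈ 126.266
Area = √126.266 ≈ 11.2368

Area = 11.24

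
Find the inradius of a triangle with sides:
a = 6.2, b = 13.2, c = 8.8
r = Area/s where s is the semi-perimeter.
s = (6.2 + 13.2 + 8.8)/2 = 28.2/2 = 14.1
Area = √(s(s−a)(s−b)(s−c)) = √(14.1·7.9·0.9·5.3) ≈ √531.33 ≈ 23.0506
r ≈ 23.0506/14.1 ≈ 1.63479

r = 1.635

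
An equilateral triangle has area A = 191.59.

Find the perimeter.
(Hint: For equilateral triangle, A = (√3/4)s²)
A = (√3/4)s²  ⇒  s² = 4A/√3 = 4·191.59/√3 = 766.36/1.73205 ≈ 442.458
s ≈ √442.458 ≈ 21.0347
Perimeter = 3s ≈ 3·21.0347 ≈ 63.1041

Perimeter = 63.1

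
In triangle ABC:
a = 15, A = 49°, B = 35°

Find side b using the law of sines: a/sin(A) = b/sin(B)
a/sin(A) = b/sin(B)  ⇒  b = a·sin(B)/sin(A) = 15·sin(35°)/sin(49°)
sin(35°) ≈ 0.573576, sin(49°) ≈ 0.75471
b ≈ 15·0.573576/0.75471 ≈ 8.60365/0.75471 ≈ 11.3999

b = 11.4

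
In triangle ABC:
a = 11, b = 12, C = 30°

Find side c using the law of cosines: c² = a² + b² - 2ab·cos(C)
c² = 11² + 12² − 2·11·12·cos(30°)
cos(30°) ≈ 0.866025
c² ≈ 121 + 144 − 264·(0.866025) ≈ 265 − 228.631 ≈ 36.3693
c ≈ √36.3693 ≈ 6.0307

c = 6.031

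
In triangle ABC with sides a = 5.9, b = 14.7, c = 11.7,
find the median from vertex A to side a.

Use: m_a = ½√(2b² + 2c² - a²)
m_a = ½√(2·14.7² + 2·11.7² − 5.9²) = ½√(2·216.09 + 2·136.89 − 34.81) = ½√(432.18 + 273.78 − 34.81) = ½√671.15
√671.15 ≈ 25.9066, so m_a ≈ 12.9533

m_a = 12.95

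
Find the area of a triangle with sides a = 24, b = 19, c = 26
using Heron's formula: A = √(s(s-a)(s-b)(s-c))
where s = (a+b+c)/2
s = (24 + 19 + 26)/2 = 69/2 = 34.5
s − a = 10.5, s − b = 15.5, s − c = 8.5
s(s−a)(s−b)(s−c) = 34.5·10.5·15.5·8.5 = 47726.4375
Area = √47726.4375 ≈ 218.464

s = 34.5, Area = 218.5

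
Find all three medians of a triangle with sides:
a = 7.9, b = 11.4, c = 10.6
Median formula: m_a = ½√(2b² + 2c² − a²) (and cyclically). a² = 62.41, b² = 129.96, c² = 112.36.
m_a = ½√(2·129.96 + 2·112.36 − 62.41) = ½√422.23 ≈ ½·20.5482 ≈ 10.2741
m_b = ½√(2·62.41 + 2·112.36 − 129.96) = ½√219.58 ≈ ½·14.8182 ≈ 7.40912
m_c = ½√(2·62.41 + 2·129.96 − 112.36) = ½√272.38 ≈ ½·16.5039 ≈ 8.25197

m_a = 10.27, m_b = 7.409, m_c = 8.252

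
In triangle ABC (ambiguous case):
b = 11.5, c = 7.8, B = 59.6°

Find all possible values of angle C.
b/sin(B) = c/sin(C)  ⇒  sin(C) = c·sin(B)/b = 7.8·sin(59.6°)/11.5
sin(59.6°) ≈ 0.862514
sin(C) ≈ 7.8·0.862514/11.5 ≈ 6.72761/11.5 ≈ 0.585009
Candidate 1: C₁ = arcsin(0.585009) ≈ 35.8036°  →  A = 180° − 59.6° − 35.8036° ≈ 84.5964° > 0, valid
Candidate 2: C₂ = 180° − C₁ ≈ 144.196°  →  A = 180° − 59.6° − 144.196° ≈ -23.7964° ≤ 0, not a valid triangle

C = 35.8° (one solution)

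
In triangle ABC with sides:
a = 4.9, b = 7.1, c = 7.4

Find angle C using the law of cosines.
c² = a² + b² − 2ab·cos(C)  ⇒  cos(C) = (a² + b² − c²)/(2ab)
cos(C) = (4.9² + 7.1² − 7.4²)/(2·4.9·7.1) = (24.01 + 50.41 − 54.76)/69.58 = 19.66/69.58 ≈ 0.282552
C = arccos(0.282552) ≈ 73.5874°

C = 73.59°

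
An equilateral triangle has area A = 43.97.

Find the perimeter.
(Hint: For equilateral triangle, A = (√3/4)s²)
A = (√3/4)s²  ⇒  s² = 4A/√3 = 4·43.97/√3 = 175.88/1.73205 ≈ 101.544
s ≈ √101.544 ≈ 10.0769
Perimeter = 3s ≈ 3·10.0769 ≈ 30.2308

Perimeter = 30.23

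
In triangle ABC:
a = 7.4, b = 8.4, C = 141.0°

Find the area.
Two sides and the included angle (SAS): A = ½·a·b·sin(C) = ½·7.4·8.4·sin(141.0°)
sin(141.0°) ≈ 0.62932
A ≈ ½·62.16·0.62932 = 31.08·0.62932 ≈ 19.5593

Area = 19.56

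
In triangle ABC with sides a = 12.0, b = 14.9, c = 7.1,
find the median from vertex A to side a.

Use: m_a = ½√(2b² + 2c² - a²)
m_a = ½√(2·14.9² + 2·7.1² − 12.0²) = ½√(2·222.01 + 2·50.41 − 144) = ½√(444.02 + 100.82 − 144) = ½√400.84
√400.84 ≈ 20.021, so m_a ≈ 10.0105

m_a = 10.01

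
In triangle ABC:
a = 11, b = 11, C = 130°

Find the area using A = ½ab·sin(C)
A = ½·a·b·sin(C) = ½·11·11·sin(130°)
sin(130°) ≈ 0.766044
A ≈ ½·121·0.766044 = 60.5·0.766044 ≈ 46.3457

Area = 46.35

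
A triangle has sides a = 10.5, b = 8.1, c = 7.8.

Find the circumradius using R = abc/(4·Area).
First find the area with Heron's formula.
s = (10.5 + 8.1 + 7.8)/2 = 13.2
Area = √(s(s−a)(s−b)(s−c)) = √(13.2·2.7·5.1·5.4) ≈ √981.526 ≈ 31.3293
abc = 10.5·8.1·7.8 = 663.39
R = abc/(4·Area) ≈ 663.39/(4·31.3293) = 663.39/125.317 ≈ 5.29369

R = 5.294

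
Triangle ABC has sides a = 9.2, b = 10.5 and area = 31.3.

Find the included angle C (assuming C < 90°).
Area = ½·a·b·sin(C)  ⇒  sin(C) = 2·Area/(a·b) = 2·31.3/(9.2·10.5) = 62.6/96.6 ≈ 0.648033
C = arcsin(0.648033) ≈ 40.3935° (taking the acute solution since C < 90°)

C = 40.39°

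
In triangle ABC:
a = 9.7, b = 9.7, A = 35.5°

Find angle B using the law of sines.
a/sin(A) = b/sin(B)  ⇒  sin(B) = b·sin(A)/a = 9.7·sin(35.5°)/9.7
sin(35.5°) ≈ 0.580703
sin(B) ≈ 9.7·0.580703/9.7 ≈ 5.63282/9.7 ≈ 0.580703
B = arcsin(0.580703) ≈ 35.5°
(Since b ≤ a we need B ≤ A, so the obtuse alternative 180° − 35.5° ≈ 144.5° is rejected.)

B = 35.5°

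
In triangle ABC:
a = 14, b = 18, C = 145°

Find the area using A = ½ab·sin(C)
A = ½·a·b·sin(C) = ½·14·18·sin(145°)
sin(145°) ≈ 0.573576
A ≈ ½·252·0.573576 = 126·0.573576 ≈ 72.2706

Area = 72.27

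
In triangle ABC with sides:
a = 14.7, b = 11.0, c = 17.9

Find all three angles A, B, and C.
Law of cosines for each angle (a² = 216.09, b² = 121, c² = 320.41):
cos(A) = (b² + c² − a²)/(2bc) = (121 + 320.41 − 216.09)/(2·11.0·17.9) = 225.32/393.8 ≈ 0.572169  ⇒  A ≈ 55.0984°
cos(B) = (a² + c² − b²)/(2ac) = (216.09 + 320.41 − 121)/(2·14.7·17.9) = 415.5/526.26 ≈ 0.789534  ⇒  B ≈ 37.858°
cos(C) = (a² + b² − c²)/(2ab) = (216.09 + 121 − 320.41)/(2·14.7·11.0) = 16.68/323.4 ≈ 0.051577  ⇒  C ≈ 87.0435°
Check: A + B + C ≈ 180°

A = 55.1°, B = 37.86°, C = 87.04°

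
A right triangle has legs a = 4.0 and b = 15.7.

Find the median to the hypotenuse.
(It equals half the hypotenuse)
Hypotenuse c = √(a² + b²) = √(16 + 246.49) = √262.49 ≈ 16.2015
Median to hypotenuse = c/2 ≈ 16.2015/2 ≈ 8.10077

Median = 8.101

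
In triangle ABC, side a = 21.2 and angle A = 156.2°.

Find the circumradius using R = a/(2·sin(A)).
R = a/(2·sin(A)) = 21.2/(2·sin(156.2°))
sin(156.2°) ≈ 0.403545
R ≈ 21.2/(2·0.403545) = 21.2/0.807091 ≈ 26.2672

R = 26.27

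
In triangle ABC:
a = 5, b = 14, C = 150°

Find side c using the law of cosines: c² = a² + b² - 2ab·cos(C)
c² = 5² + 14² − 2·5·14·cos(150°)
cos(150°) ≈ -0.866025
c² ≈ 25 + 196 − 140·(-0.866025) ≈ 221 + 121.244 ≈ 342.244
c ≈ √342.244 ≈ 18.4998

c = 18.5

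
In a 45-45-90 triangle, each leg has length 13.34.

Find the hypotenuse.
In a 45-45-90 triangle the sides are in ratio 1 : 1 : √2, so hypotenuse = leg·√2.
Hypotenuse = 13.34·√2 ≈ 13.34·1.41421 ≈ 18.8656

Hypotenuse = 13.34√2 = 18.87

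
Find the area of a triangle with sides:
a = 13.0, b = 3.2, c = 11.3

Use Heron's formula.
s = (13.0 + 3.2 + 11.3)/2 = 27.5/2 = 13.75
s − a = 0.75, s − b = 10.55, s − c = 2.45
s(s−a)(s−b)(s−c) = 13.75·0.75·10.55·2.45 ≈ 266.552
Area = √266.552 ≈ 16.3264

Area = 16.33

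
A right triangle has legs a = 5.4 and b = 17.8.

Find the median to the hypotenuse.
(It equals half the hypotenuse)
Hypotenuse c = √(a² + b²) = √(29.16 + 316.84) = √346 ≈ 18.6011
Median to hypotenuse = c/2 ≈ 18.6011/2 ≈ 9.30054

Median = 9.301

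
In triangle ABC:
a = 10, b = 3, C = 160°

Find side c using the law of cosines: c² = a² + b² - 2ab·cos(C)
c² = 10² + 3² − 2·10·3·cos(160°)
cos(160°) ≈ -0.939693
c² ≈ 100 + 9 − 60·(-0.939693) ≈ 109 + 56.3816 ≈ 165.382
c ≈ √165.382 ≈ 12.8601

c = 12.86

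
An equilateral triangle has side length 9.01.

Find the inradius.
r = Area/s with s the semi-perimeter.
Area = (√3/4)·9.01² = (√3/4)·81.1801 ≈ 0.433013·81.1801 ≈ 35.152
s = 3·9.01/2 = 13.515
r ≈ 35.152/13.515 ≈ 2.60096
(Equivalently r = side/(2√3) = 9.01/3.4641 ≈ 2.60096.)

r = 2.601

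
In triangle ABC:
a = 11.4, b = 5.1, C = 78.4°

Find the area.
Two sides and the included angle (SAS): A = ½·a·b·sin(C) = ½·11.4·5.1·sin(78.4°)
sin(78.4°) ≈ 0.979575
A ≈ ½·58.14·0.979575 = 29.07·0.979575 ≈ 28.4763

Area = 28.48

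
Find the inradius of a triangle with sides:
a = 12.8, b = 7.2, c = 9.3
r = Area/s where s is the semi-perimeter.
s = (12.8 + 7.2 + 9.3)/2 = 29.3/2 = 14.65
Area = √(s(s−a)(s−b)(s−c)) = √(14.65·1.85·7.45·5.35) ≈ √1080.24 ≈ 32.867
r ≈ 32.867/14.65 ≈ 2.24348

r = 2.243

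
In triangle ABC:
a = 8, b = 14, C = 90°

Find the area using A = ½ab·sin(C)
A = ½·a·b·sin(C) = ½·8·14·sin(90°)
sin(90°) ≈ 1
A ≈ ½·112·1 = 56·1 ≈ 56

Area = 56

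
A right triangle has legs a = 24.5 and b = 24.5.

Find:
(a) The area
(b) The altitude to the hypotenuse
(a) The legs are perpendicular, so Area = ½·a·b = ½·24.5·24.5 = ½·600.25 = 300.125
(b) Hypotenuse c = √(a² + b²) = √(600.25 + 600.25) = √1200.5 ≈ 34.6482
    Area = ½·c·h_c  ⇒  h_c = 2·Area/c = 600.25/34.6482 ≈ 17.3241

Area = 300.125, h_c = 17.32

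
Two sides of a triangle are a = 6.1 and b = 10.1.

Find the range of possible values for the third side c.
Triangle inequality: |a − b| < c < a + b
|a − b| = |6.1 − 10.1| = 4
a + b = 6.1 + 10.1 = 16.2

4 < c < 16.2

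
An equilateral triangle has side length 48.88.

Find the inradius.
r = Area/s with s the semi-perimeter.
Area = (√3/4)·48.88² = (√3/4)·2389.2544 ≈ 0.433013·2389.2544 ≈ 1034.58
s = 3·48.88/2 = 73.32
r ≈ 1034.58/73.32 ≈ 14.1104
(Equivalently r = side/(2√3) = 48.88/3.4641 ≈ 14.1104.)

r = 14.11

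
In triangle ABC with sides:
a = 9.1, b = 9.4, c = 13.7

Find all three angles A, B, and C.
Law of cosines for each angle (a² = 82.81, b² = 88.36, c² = 187.69):
cos(A) = (b² + c² − a²)/(2bc) = (88.36 + 187.69 − 82.81)/(2·9.4·13.7) = 193.24/257.56 ≈ 0.750272  ⇒  A ≈ 41.3861°
cos(B) = (a² + c² − b²)/(2ac) = (82.81 + 187.69 − 88.36)/(2·9.1·13.7) = 182.14/249.34 ≈ 0.730488  ⇒  B ≈ 43.0726°
cos(C) = (a² + b² − c²)/(2ab) = (82.81 + 88.36 − 187.69)/(2·9.1·9.4) = -16.52/171.08 ≈ -0.096563  ⇒  C ≈ 95.5413°
Check: A + B + C ≈ 180°

A = 41.39°, B = 43.07°, C = 95.54°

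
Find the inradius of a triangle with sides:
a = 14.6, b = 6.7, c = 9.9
r = Area/s where s is the semi-perimeter.
s = (14.6 + 6.7 + 9.9)/2 = 31.2/2 = 15.6
Area = √(s(s−a)(s−b)(s−c)) = √(15.6·1·8.9·5.7) ≈ √791.388 ≈ 28.1316
r ≈ 28.1316/15.6 ≈ 1.80331

r = 1.803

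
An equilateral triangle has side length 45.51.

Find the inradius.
r = Area/s with s the semi-perimeter.
Area = (√3/4)·45.51² = (√3/4)·2071.1601 ≈ 0.433013·2071.1601 ≈ 896.839
s = 3·45.51/2 = 68.265
r ≈ 896.839/68.265 ≈ 13.1376
(Equivalently r = side/(2√3) = 45.51/3.4641 ≈ 13.1376.)

r = 13.14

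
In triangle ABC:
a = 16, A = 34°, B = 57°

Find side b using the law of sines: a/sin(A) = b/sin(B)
a/sin(A) = b/sin(B)  ⇒  b = a·sin(B)/sin(A) = 16·sin(57°)/sin(34°)
sin(57°) ≈ 0.838671, sin(34°) ≈ 0.559193
b ≈ 16·0.838671/0.559193 ≈ 13.4187/0.559193 ≈ 23.9966

b = 24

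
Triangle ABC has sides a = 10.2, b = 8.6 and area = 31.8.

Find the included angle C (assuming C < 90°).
Area = ½·a·b·sin(C)  ⇒  sin(C) = 2·Area/(a·b) = 2·31.8/(10.2·8.6) = 63.6/87.72 ≈ 0.725034
C = arcsin(0.725034) ≈ 46.4717° (taking the acute solution since C < 90°)

C = 46.47°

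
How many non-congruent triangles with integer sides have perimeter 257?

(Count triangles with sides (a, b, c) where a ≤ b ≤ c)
Let a ≤ b ≤ c with a + b + c = 257. The only binding inequality is a + b > c, i.e. 257 − c > c, so c < 257/2; and c ≥ 257/3 since c is the largest side.
So 86 ≤ c ≤ 128. For each c, b runs from ⌈(257 − c)/2⌉ up to c (then a = 257 − b − c satisfies 1 ≤ a ≤ b automatically), giving c − ⌈(257 − c)/2⌉ + 1 choices.
Summing over c: 1 + 3 + 4 + 6 + … + 63 + 64  (43 terms, c = 86, …, 128) = 1408
Check (closed form: nearest integer to p²/48 for even p, (p+3)²/48 for odd p): (257+3)²/48 = 260²/48 = 67600/48 ≈ 1408.33 → 1408

1408 triangles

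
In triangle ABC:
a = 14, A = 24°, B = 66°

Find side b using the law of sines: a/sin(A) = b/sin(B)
a/sin(A) = b/sin(B)  ⇒  b = a·sin(B)/sin(A) = 14·sin(66°)/sin(24°)
sin(66°) ≈ 0.913545, sin(24°) ≈ 0.406737
b ≈ 14·0.913545/0.406737 ≈ 12.7896/0.406737 ≈ 31.4445

b = 31.44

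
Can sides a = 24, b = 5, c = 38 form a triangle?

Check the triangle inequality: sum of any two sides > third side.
a + b vs c: 24 + 5 = 29 ≤ 38  ✗
a + c vs b: 24 + 38 = 62 > 5  ✓
b + c vs a: 5 + 38 = 43 > 24  ✓

No: 24 + 5 = 29 is not > 38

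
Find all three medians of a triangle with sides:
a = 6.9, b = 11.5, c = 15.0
Median formula: m_a = ½√(2b² + 2c² − a²) (and cyclically). a² = 47.61, b² = 132.25, c² = 225.
m_a = ½√(2·132.25 + 2·225 − 47.61) = ½√666.89 ≈ ½·25.8242 ≈ 12.9121
m_b = ½√(2·47.61 + 2·225 − 132.25) = ½√412.97 ≈ ½·20.3217 ≈ 10.1608
m_c = ½√(2·47.61 + 2·132.25 − 225) = ½√134.72 ≈ ½·11.6069 ≈ 5.80345

m_a = 12.91, m_b = 10.16, m_c = 5.803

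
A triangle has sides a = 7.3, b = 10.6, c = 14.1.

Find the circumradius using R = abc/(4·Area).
First find the area with Heron's formula.
s = (7.3 + 10.6 + 14.1)/2 = 16
Area = √(s(s−a)(s−b)(s−c)) = √(16·8.7·5.4·1.9) ≈ √1428.19 ≈ 37.7914
abc = 7.3·10.6·14.1 = 1091.058
R = abc/(4·Area) ≈ 1091.058/(4·37.7914) = 1091.058/151.166 ≈ 7.21763

R = 7.218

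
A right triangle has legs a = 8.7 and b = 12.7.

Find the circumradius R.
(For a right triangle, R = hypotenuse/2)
Hypotenuse c = √(a² + b²) = √(75.69 + 161.29) = √236.98 ≈ 15.3942
R = c/2 ≈ 15.3942/2 ≈ 7.69708

R = 7.697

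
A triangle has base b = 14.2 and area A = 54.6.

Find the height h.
A = ½·b·h  ⇒  h = 2A/b = 2·54.6/14.2 = 109.2/14.2 ≈ 7.69014

h = 7.69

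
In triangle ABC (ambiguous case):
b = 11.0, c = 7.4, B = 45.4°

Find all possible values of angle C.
b/sin(B) = c/sin(C)  ⇒  sin(C) = c·sin(B)/b = 7.4·sin(45.4°)/11.0
sin(45.4°) ≈ 0.712026
sin(C) ≈ 7.4·0.712026/11.0 ≈ 5.26899/11.0 ≈ 0.478999
Candidate 1: C₁ = arcsin(0.478999) ≈ 28.6201°  →  A = 180° − 45.4° − 28.6201° ≈ 105.98° > 0, valid
Candidate 2: C₂ = 180° − C₁ ≈ 151.38°  →  A = 180° − 45.4° − 151.38° ≈ -16.7799° ≤ 0, not a valid triangle

C = 28.62° (one solution)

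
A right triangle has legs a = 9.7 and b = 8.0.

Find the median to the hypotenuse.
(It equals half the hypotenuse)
Hypotenuse c = √(a² + b²) = √(94.09 + 64) = √158.09 ≈ 12.5734
Median to hypotenuse = c/2 ≈ 12.5734/2 ≈ 6.28669

Median = 6.287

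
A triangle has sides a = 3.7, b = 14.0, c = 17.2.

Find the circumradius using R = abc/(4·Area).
First find the area with Heron's formula.
s = (3.7 + 14.0 + 17.2)/2 = 17.45
Area = √(s(s−a)(s−b)(s−c)) = √(17.45·13.75·3.45·0.25) ≈ √206.946 ≈ 14.3856
abc = 3.7·14.0·17.2 = 890.96
R = abc/(4·Area) ≈ 890.96/(4·14.3856) = 890.96/57.5425 ≈ 15.4835

R = 15.48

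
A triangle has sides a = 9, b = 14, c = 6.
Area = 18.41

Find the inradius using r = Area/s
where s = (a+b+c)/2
s = (9 + 14 + 6)/2 = 29/2 = 14.5
r = Area/s = 18.41/14.5 ≈ 1.26966

r = 1.27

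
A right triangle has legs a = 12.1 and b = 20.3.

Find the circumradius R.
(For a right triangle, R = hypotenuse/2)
Hypotenuse c = √(a² + b²) = √(146.41 + 412.09) = √558.5 ≈ 23.6326
R = c/2 ≈ 23.6326/2 ≈ 11.8163

R = 11.82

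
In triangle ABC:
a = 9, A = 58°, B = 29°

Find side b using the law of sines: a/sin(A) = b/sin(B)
a/sin(A) = b/sin(B)  ⇒  b = a·sin(B)/sin(A) = 9·sin(29°)/sin(58°)
sin(29°) ≈ 0.48481, sin(58°) ≈ 0.848048
b ≈ 9·0.48481/0.848048 ≈ 4.36329/0.848048 ≈ 5.14509

b = 5.145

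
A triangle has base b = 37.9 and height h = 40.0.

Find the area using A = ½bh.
A = ½·b·h = ½·37.9·40.0 = ½·1516 = 758

Area = 758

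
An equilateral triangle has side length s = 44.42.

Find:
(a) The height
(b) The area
(a) The height splits the triangle into two 30-60-90 halves: h = s·√3/2 = 44.42·1.73205/2 ≈ 76.9377/2 ≈ 38.4688
(b) Area = (√3/4)·s² = (√3/4)·44.42² = (√3/4)·1973.1364 ≈ 0.433013·1973.1364 ≈ 854.393

Height = 38.47, Area = 854.4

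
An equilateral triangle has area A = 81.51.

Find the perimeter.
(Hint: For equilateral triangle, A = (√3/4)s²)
A = (√3/4)s²  ⇒  s² = 4A/√3 = 4·81.51/√3 = 326.04/1.73205 ≈ 188.239
s ≈ √188.239 ≈ 13.72
Perimeter = 3s ≈ 3·13.72 ≈ 41.1601

Perimeter = 41.16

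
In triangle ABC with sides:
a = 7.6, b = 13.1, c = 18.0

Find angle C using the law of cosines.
c² = a² + b² − 2ab·cos(C)  ⇒  cos(C) = (a² + b² − c²)/(2ab)
cos(C) = (7.6² + 13.1² − 18.0²)/(2·7.6·13.1) = (57.76 + 171.61 − 324)/199.12 = -94.63/199.12 ≈ -0.475241
C = arccos(-0.475241) ≈ 118.375°

C = 118.4°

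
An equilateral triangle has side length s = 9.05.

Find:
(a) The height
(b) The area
(a) The height splits the triangle into two 30-60-90 halves: h = s·√3/2 = 9.05·1.73205/2 ≈ 15.6751/2 ≈ 7.83753
(b) Area = (√3/4)·s² = (√3/4)·9.05² = (√3/4)·81.9025 ≈ 0.433013·81.9025 ≈ 35.4648

Height = 7.838, Area = 35.46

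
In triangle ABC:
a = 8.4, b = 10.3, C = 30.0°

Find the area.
Two sides and the included angle (SAS): A = ½·a·b·sin(C) = ½·8.4·10.3·sin(30.0°)
sin(30.0°) ≈ 0.5
A ≈ ½·86.52·0.5 = 43.26·0.5 ≈ 21.63

Area = 21.63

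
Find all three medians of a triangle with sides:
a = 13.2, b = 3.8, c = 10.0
Median formula: m_a = ½√(2b² + 2c² − a²) (and cyclically). a² = 174.24, b² = 14.44, c² = 100.
m_a = ½√(2·14.44 + 2·100 − 174.24) = ½√54.64 ≈ ½·7.39189 ≈ 3.69594
m_b = ½√(2·174.24 + 2·100 − 14.44) = ½√534.04 ≈ ½·23.1093 ≈ 11.5547
m_c = ½√(2·174.24 + 2·14.44 − 100) = ½√277.36 ≈ ½·16.6541 ≈ 8.32706

m_a = 3.696, m_b = 11.55, m_c = 8.327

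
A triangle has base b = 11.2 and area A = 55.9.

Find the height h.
A = ½·b·h  ⇒  h = 2A/b = 2·55.9/11.2 = 111.8/11.2 ≈ 9.98214

h = 9.982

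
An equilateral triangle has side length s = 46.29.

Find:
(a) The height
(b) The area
(a) The height splits the triangle into two 30-60-90 halves: h = s·√3/2 = 46.29·1.73205/2 ≈ 80.1766/2 ≈ 40.0883
(b) Area = (√3/4)·s² = (√3/4)·46.29² = (√3/4)·2142.7641 ≈ 0.433013·2142.7641 ≈ 927.844

Height = 40.09, Area = 927.8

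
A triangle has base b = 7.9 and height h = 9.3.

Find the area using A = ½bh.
A = ½·b·h = ½·7.9·9.3 = ½·73.47 = 36.735

Area = 36.735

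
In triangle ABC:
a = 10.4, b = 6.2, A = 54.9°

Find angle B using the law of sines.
a/sin(A) = b/sin(B)  ⇒  sin(B) = b·sin(A)/a = 6.2·sin(54.9°)/10.4
sin(54.9°) ≈ 0.81815
sin(B) ≈ 6.2·0.81815/10.4 ≈ 5.07253/10.4 ≈ 0.487743
B = arcsin(0.487743) ≈ 29.1923°
(Since b ≤ a we need B ≤ A, so the obtuse alternative 180° − 29.1923° ≈ 150.808° is rejected.)

B = 29.19°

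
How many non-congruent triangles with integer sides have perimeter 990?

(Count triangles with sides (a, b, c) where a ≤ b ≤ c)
Let a ≤ b ≤ c with a + b + c = 990. The only binding inequality is a + b > c, i.e. 990 − c > c, so c < 990/2; and c ≥ 990/3 since c is the largest side.
So 330 ≤ c ≤ 494. For each c, b runs from ⌈(990 − c)/2⌉ up to c (then a = 990 − b − c satisfies 1 ≤ a ≤ b automatically), giving c − ⌈(990 − c)/2⌉ + 1 choices.
Summing over c: 1 + 2 + 4 + 5 + … + 245 + 247  (165 terms, c = 330, …, 494) = 20419
Check (closed form: nearest integer to p²/48 for even p, (p+3)²/48 for odd p): 990²/48 = 980100/48 ≈ 20418.75 → 20419

20419 triangles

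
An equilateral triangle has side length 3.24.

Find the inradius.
r = Area/s with s the semi-perimeter.
Area = (√3/4)·3.24² = (√3/4)·10.4976 ≈ 0.433013·10.4976 ≈ 4.54559
s = 3·3.24/2 = 4.86
r ≈ 4.54559/4.86 ≈ 0.935307
(Equivalently r = side/(2√3) = 3.24/3.4641 ≈ 0.935307.)

r = 0.9353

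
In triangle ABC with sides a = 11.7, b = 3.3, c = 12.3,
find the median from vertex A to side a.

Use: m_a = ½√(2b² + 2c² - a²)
m_a = ½√(2·3.3² + 2·12.3² − 11.7²) = ½√(2·10.89 + 2·151.29 − 136.89) = ½√(21.78 + 302.58 − 136.89) = ½√187.47
√187.47 ≈ 13.692, so m_a ≈ 6.84598

m_a = 6.846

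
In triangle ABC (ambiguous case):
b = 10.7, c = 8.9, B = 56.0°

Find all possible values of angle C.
b/sin(B) = c/sin(C)  ⇒  sin(C) = c·sin(B)/b = 8.9·sin(56.0°)/10.7
sin(56.0°) ≈ 0.829038
sin(C) ≈ 8.9·0.829038/10.7 ≈ 7.37843/10.7 ≈ 0.689573
Candidate 1: C₁ = arcsin(0.689573) ≈ 43.5963°  →  A = 180° − 56.0° − 43.5963° ≈ 80.4037° > 0, valid
Candidate 2: C₂ = 180° − C₁ ≈ 136.404°  →  A = 180° − 56.0° − 136.404° ≈ -12.4037° ≤ 0, not a valid triangle

C = 43.6° (one solution)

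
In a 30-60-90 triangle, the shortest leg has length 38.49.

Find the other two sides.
In a 30-60-90 triangle the sides are in ratio 1 : √3 : 2 (short leg : long leg : hypotenuse).
Long leg = 38.49·√3 ≈ 38.49·1.73205 ≈ 66.6666
Hypotenuse = 2·38.49 = 76.98

Long leg = 38.49√3 = 66.67, Hypotenuse = 76.98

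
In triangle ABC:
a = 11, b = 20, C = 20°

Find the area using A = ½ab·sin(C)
A = ½·a·b·sin(C) = ½·11·20·sin(20°)
sin(20°) ≈ 0.34202
A ≈ ½·220·0.34202 = 110·0.34202 ≈ 37.6222

Area = 37.62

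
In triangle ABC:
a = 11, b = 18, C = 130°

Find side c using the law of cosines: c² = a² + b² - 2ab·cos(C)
c² = 11² + 18² − 2·11·18·cos(130°)
cos(130°) ≈ -0.642788
c² ≈ 121 + 324 − 396·(-0.642788) ≈ 445 + 254.544 ≈ 699.544
c ≈ √699.544 ≈ 26.4489

c = 26.45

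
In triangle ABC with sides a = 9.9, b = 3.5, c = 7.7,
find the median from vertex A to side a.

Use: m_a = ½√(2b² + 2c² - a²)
m_a = ½√(2·3.5² + 2·7.7² − 9.9²) = ½√(2·12.25 + 2·59.29 − 98.01) = ½√(24.5 + 118.58 − 98.01) = ½√45.07
√45.07 ≈ 6.71342, so m_a ≈ 3.35671

m_a = 3.357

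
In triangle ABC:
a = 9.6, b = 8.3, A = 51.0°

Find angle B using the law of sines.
a/sin(A) = b/sin(B)  ⇒  sin(B) = b·sin(A)/a = 8.3·sin(51.0°)/9.6
sin(51.0°) ≈ 0.777146
sin(B) ≈ 8.3·0.777146/9.6 ≈ 6.45031/9.6 ≈ 0.671907
B = arcsin(0.671907) ≈ 42.2145°
(Since b ≤ a we need B ≤ A, so the obtuse alternative 180° − 42.2145° ≈ 137.786° is rejected.)

B = 42.21°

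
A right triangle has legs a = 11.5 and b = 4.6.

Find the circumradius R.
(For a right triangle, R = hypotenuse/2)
Hypotenuse c = √(a² + b²) = √(132.25 + 21.16) = √153.41 ≈ 12.3859
R = c/2 ≈ 12.3859/2 ≈ 6.19294

R = 6.193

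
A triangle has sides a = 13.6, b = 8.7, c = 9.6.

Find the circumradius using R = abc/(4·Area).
First find the area with Heron's formula.
s = (13.6 + 8.7 + 9.6)/2 = 15.95
Area = √(s(s−a)(s−b)(s−c)) = √(15.95·2.35·7.25·6.35) ≈ √1725.6 ≈ 41.5403
abc = 13.6·8.7·9.6 = 1135.872
R = abc/(4·Area) ≈ 1135.872/(4·41.5403) = 1135.872/166.161 ≈ 6.83596

R = 6.836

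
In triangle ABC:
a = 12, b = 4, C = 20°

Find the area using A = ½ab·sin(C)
A = ½·a·b·sin(C) = ½·12·4·sin(20°)
sin(20°) ≈ 0.34202
A ≈ ½·48·0.34202 = 24·0.34202 ≈ 8.20848

Area = 8.208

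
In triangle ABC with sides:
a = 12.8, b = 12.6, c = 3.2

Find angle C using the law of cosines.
c² = a² + b² − 2ab·cos(C)  ⇒  cos(C) = (a² + b² − c²)/(2ab)
cos(C) = (12.8² + 12.6² − 3.2²)/(2·12.8·12.6) = (163.84 + 158.76 − 10.24)/322.56 = 312.36/322.56 ≈ 0.968378
C = arccos(0.968378) ≈ 14.4472°

C = 14.45°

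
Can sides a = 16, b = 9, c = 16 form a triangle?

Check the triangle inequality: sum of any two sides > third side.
a + b vs c: 16 + 9 = 25 > 16  ✓
a + c vs b: 16 + 16 = 32 > 9  ✓
b + c vs a: 9 + 16 = 25 > 16  ✓

Yes, triangle inequality satisfied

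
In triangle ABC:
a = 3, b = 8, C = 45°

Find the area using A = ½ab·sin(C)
A = ½·a·b·sin(C) = ½·3·8·sin(45°)
sin(45°) ≈ 0.707107
A ≈ ½·24·0.707107 = 12·0.707107 ≈ 8.48528

Area = 8.485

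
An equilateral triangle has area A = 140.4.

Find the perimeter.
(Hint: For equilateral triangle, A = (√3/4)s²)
A = (√3/4)s²  ⇒  s² = 4A/√3 = 4·140.4/√3 = 561.6/1.73205 ≈ 324.24
s ≈ √324.24 ≈ 18.0067
Perimeter = 3s ≈ 3·18.0067 ≈ 54.02

Perimeter = 54.02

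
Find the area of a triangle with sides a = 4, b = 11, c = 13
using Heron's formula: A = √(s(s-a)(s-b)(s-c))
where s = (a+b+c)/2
s = (4 + 11 + 13)/2 = 28/2 = 14
s − a = 10, s − b = 3, s − c = 1
s(s−a)(s−b)(s−c) = 14·10·3·1 = 420
Area = √420 ≈ 20.4939

s = 14.0, Area = 20.49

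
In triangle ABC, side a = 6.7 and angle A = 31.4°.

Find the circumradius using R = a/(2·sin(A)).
R = a/(2·sin(A)) = 6.7/(2·sin(31.4°))
sin(31.4°) ≈ 0.52101
R ≈ 6.7/(2·0.52101) = 6.7/1.04202 ≈ 6.42982

R = 6.43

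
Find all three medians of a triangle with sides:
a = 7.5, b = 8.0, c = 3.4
Median formula: m_a = ½√(2b² + 2c² − a²) (and cyclically). a² = 56.25, b² = 64, c² = 11.56.
m_a = ½√(2·64 + 2·11.56 − 56.25) = ½√94.87 ≈ ½·9.74012 ≈ 4.87006
m_b = ½√(2·56.25 + 2·11.56 − 64) = ½√71.62 ≈ ½·8.46286 ≈ 4.23143
m_c = ½√(2·56.25 + 2·64 − 11.56) = ½√228.94 ≈ ½·15.1308 ≈ 7.56538

m_a = 4.87, m_b = 4.231, m_c = 7.565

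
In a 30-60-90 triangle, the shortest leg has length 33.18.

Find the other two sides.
In a 30-60-90 triangle the sides are in ratio 1 : √3 : 2 (short leg : long leg : hypotenuse).
Long leg = 33.18·√3 ≈ 33.18·1.73205 ≈ 57.4694
Hypotenuse = 2·33.18 = 66.36

Long leg = 33.18√3 = 57.47, Hypotenuse = 66.36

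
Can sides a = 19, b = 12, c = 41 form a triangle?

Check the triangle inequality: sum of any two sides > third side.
a + b vs c: 19 + 12 = 31 ≤ 41  ✗
a + c vs b: 19 + 41 = 60 > 12  ✓
b + c vs a: 12 + 41 = 53 > 19  ✓

No: 19 + 12 = 31 is not > 41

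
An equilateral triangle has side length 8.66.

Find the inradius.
r = Area/s with s the semi-perimeter.
Area = (√3/4)·8.66² = (√3/4)·74.9956 ≈ 0.433013·74.9956 ≈ 32.474
s = 3·8.66/2 = 12.99
r ≈ 32.474/12.99 ≈ 2.49993
(Equivalently r = side/(2√3) = 8.66/3.4641 ≈ 2.49993.)

r = 2.5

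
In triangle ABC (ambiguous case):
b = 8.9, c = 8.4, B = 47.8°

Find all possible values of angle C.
b/sin(B) = c/sin(C)  ⇒  sin(C) = c·sin(B)/b = 8.4·sin(47.8°)/8.9
sin(47.8°) ≈ 0.740805
sin(C) ≈ 8.4·0.740805/8.9 ≈ 6.22276/8.9 ≈ 0.699186
Candidate 1: C₁ = arcsin(0.699186) ≈ 44.3618°  →  A = 180° − 47.8° − 44.3618° ≈ 87.8382° > 0, valid
Candidate 2: C₂ = 180° − C₁ ≈ 135.638°  →  A = 180° − 47.8° − 135.638° ≈ -3.4382° ≤ 0, not a valid triangle

C = 44.36° (one solution)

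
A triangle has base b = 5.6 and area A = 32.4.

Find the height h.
A = ½·b·h  ⇒  h = 2A/b = 2·32.4/5.6 = 64.8/5.6 ≈ 11.5714

h = 11.57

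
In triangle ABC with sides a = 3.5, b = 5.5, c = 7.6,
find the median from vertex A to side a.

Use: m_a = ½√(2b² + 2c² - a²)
m_a = ½√(2·5.5² + 2·7.6² − 3.5²) = ½√(2·30.25 + 2·57.76 − 12.25) = ½√(60.5 + 115.52 − 12.25) = ½√163.77
√163.77 ≈ 12.7973, so m_a ≈ 6.39863

m_a = 6.399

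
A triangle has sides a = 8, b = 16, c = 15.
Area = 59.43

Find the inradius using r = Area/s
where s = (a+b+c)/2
s = (8 + 16 + 15)/2 = 39/2 = 19.5
r = Area/s = 59.43/19.5 ≈ 3.04769

r = 3.048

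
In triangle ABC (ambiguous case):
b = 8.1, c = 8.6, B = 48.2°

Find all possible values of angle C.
b/sin(B) = c/sin(C)  ⇒  sin(C) = c·sin(B)/b = 8.6·sin(48.2°)/8.1
sin(48.2°) ≈ 0.745476
sin(C) ≈ 8.6·0.745476/8.1 ≈ 6.41109/8.1 ≈ 0.791493
Candidate 1: C₁ = arcsin(0.791493) ≈ 52.3253°  →  A = 180° − 48.2° − 52.3253° ≈ 79.4747° > 0, valid
Candidate 2: C₂ = 180° − C₁ ≈ 127.675°  →  A = 180° − 48.2° − 127.675° ≈ 4.12526° > 0, valid

C = 52.33° or C = 127.7° (two solutions)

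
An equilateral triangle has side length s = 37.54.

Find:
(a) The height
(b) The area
(a) The height splits the triangle into two 30-60-90 halves: h = s·√3/2 = 37.54·1.73205/2 ≈ 65.0212/2 ≈ 32.5106
(b) Area = (√3/4)·s² = (√3/4)·37.54² = (√3/4)·1409.2516 ≈ 0.433013·1409.2516 ≈ 610.224

Height = 32.51, Area = 610.2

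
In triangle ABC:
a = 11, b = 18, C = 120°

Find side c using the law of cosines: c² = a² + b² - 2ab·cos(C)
c² = 11² + 18² − 2·11·18·cos(120°)
cos(120°) ≈ -0.5
c² ≈ 121 + 324 − 396·(-0.5) ≈ 445 + 198 ≈ 643
c ≈ √643 ≈ 25.3574

c = 25.36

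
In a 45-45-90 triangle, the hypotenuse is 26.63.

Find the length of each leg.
In a 45-45-90 triangle hypotenuse = leg·√2, so leg = hypotenuse/√2.
Leg = 26.63/√2 ≈ 26.63/1.41421 ≈ 18.8303

Each leg = 18.83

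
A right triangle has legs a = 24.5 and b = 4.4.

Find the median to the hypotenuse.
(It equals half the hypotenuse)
Hypotenuse c = √(a² + b²) = √(600.25 + 19.36) = √619.61 ≈ 24.892
Median to hypotenuse = c/2 ≈ 24.892/2 ≈ 12.446

Median = 12.45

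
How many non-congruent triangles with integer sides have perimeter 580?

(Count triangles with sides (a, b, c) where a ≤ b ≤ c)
Let a ≤ b ≤ c with a + b + c = 580. The only binding inequality is a + b > c, i.e. 580 − c > c, so c < 580/2; and c ≥ 580/3 since c is the largest side.
So 194 ≤ c ≤ 289. For each c, b runs from ⌈(580 − c)/2⌉ up to c (then a = 580 − b − c satisfies 1 ≤ a ≤ b automatically), giving c − ⌈(580 − c)/2⌉ + 1 choices.
Summing over c: 2 + 3 + 5 + 6 + … + 143 + 144  (96 terms, c = 194, …, 289) = 7008
Check (closed form: nearest integer to p²/48 for even p, (p+3)²/48 for odd p): 580²/48 = 336400/48 ≈ 7008.33 → 7008

7008 triangles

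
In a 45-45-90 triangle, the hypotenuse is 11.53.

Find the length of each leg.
In a 45-45-90 triangle hypotenuse = leg·√2, so leg = hypotenuse/√2.
Leg = 11.53/√2 ≈ 11.53/1.41421 ≈ 8.15294

Each leg = 8.153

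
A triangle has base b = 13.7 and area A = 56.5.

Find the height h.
A = ½·b·h  ⇒  h = 2A/b = 2·56.5/13.7 = 113/13.7 ≈ 8.24818

h = 8.248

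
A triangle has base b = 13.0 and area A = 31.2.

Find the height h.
A = ½·b·h  ⇒  h = 2A/b = 2·31.2/13.0 = 62.4/13.0 ≈ 4.8

h = 4.8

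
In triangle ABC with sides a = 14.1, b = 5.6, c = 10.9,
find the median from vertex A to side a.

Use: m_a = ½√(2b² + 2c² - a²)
m_a = ½√(2·5.6² + 2·10.9² − 14.1²) = ½√(2·31.36 + 2·118.81 − 198.81) = ½√(62.72 + 237.62 − 198.81) = ½√101.53
√101.53 ≈ 10.0762, so m_a ≈ 5.0381

m_a = 5.038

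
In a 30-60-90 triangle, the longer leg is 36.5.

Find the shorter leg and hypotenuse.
In a 30-60-90 triangle the sides are in ratio 1 : √3 : 2, so short leg = long leg/√3 and hypotenuse = 2·(short leg).
Short leg = 36.5/√3 ≈ 36.5/1.73205 ≈ 21.0733
Hypotenuse = 2·21.0733 ≈ 42.1466

Short leg = 21.07, Hypotenuse = 42.15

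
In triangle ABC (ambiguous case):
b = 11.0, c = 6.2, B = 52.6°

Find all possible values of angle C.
b/sin(B) = c/sin(C)  ⇒  sin(C) = c·sin(B)/b = 6.2·sin(52.6°)/11.0
sin(52.6°) ≈ 0.794415
sin(C) ≈ 6.2·0.794415/11.0 ≈ 4.92537/11.0 ≈ 0.447761
Candidate 1: C₁ = arcsin(0.447761) ≈ 26.6001°  →  A = 180° − 52.6° − 26.6001° ≈ 100.8° > 0, valid
Candidate 2: C₂ = 180° − C₁ ≈ 153.4°  →  A = 180° − 52.6° − 153.4° ≈ -25.9999° ≤ 0, not a valid triangle

C = 26.6° (one solution)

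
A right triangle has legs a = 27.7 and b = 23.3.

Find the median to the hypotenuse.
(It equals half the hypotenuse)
Hypotenuse c = √(a² + b²) = √(767.29 + 542.89) = √1310.18 ≈ 36.1964
Median to hypotenuse = c/2 ≈ 36.1964/2 ≈ 18.0982

Median = 18.1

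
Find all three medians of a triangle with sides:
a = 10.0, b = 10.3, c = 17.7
Median formula: m_a = ½√(2b² + 2c² − a²) (and cyclically). a² = 100, b² = 106.09, c² = 313.29.
m_a = ½√(2·106.09 + 2·313.29 − 100) = ½√738.76 ≈ ½·27.1801 ≈ 13.5901
m_b = ½√(2·100 + 2·313.29 − 106.09) = ½√720.49 ≈ ½·26.8419 ≈ 13.421
m_c = ½√(2·100 + 2·106.09 − 313.29) = ½√98.89 ≈ ½·9.94435 ≈ 4.97217

m_a = 13.59, m_b = 13.42, m_c = 4.972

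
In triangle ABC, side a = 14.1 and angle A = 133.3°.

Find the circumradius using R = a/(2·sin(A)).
R = a/(2·sin(A)) = 14.1/(2·sin(133.3°))
sin(133.3°) ≈ 0.727773
R ≈ 14.1/(2·0.727773) = 14.1/1.45555 ≈ 9.68709

R = 9.687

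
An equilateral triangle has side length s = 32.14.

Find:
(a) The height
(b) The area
(a) The height splits the triangle into two 30-60-90 halves: h = s·√3/2 = 32.14·1.73205/2 ≈ 55.6681/2 ≈ 27.8341
(b) Area = (√3/4)·s² = (√3/4)·32.14² = (√3/4)·1032.9796 ≈ 0.433013·1032.9796 ≈ 447.293

Height = 27.83, Area = 447.3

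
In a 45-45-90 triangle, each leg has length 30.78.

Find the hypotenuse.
In a 45-45-90 triangle the sides are in ratio 1 : 1 : √2, so hypotenuse = leg·√2.
Hypotenuse = 30.78·√2 ≈ 30.78·1.41421 ≈ 43.5295

Hypotenuse = 30.78√2 = 43.53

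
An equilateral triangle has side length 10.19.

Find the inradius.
r = Area/s with s the semi-perimeter.
Area = (√3/4)·10.19² = (√3/4)·103.8361 ≈ 0.433013·103.8361 ≈ 44.9624
s = 3·10.19/2 = 15.285
r ≈ 44.9624/15.285 ≈ 2.9416
(Equivalently r = side/(2√3) = 10.19/3.4641 ≈ 2.9416.)

r = 2.942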